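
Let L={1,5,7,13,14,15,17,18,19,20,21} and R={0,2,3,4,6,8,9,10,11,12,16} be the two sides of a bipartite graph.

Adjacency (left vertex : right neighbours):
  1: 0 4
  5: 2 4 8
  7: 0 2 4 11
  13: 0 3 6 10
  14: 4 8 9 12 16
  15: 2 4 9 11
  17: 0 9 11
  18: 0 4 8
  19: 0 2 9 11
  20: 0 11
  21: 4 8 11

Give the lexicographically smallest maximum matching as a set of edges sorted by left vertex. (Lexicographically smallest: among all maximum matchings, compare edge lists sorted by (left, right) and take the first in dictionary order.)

|M| = 8 (so the lex-smallest maximum matching has 8 edges)
process left vertices in ascending order; for each, take the smallest-labelled available neighbour that still permits 8 edges overall, or leave it unmatched if none does
lex-smallest matching: {1-0, 5-2, 7-4, 13-3, 14-12, 15-9, 17-11, 18-8}

Lex-smallest maximum matching: {(1,0), (5,2), (7,4), (13,3), (14,12), (15,9), (17,11), (18,8)}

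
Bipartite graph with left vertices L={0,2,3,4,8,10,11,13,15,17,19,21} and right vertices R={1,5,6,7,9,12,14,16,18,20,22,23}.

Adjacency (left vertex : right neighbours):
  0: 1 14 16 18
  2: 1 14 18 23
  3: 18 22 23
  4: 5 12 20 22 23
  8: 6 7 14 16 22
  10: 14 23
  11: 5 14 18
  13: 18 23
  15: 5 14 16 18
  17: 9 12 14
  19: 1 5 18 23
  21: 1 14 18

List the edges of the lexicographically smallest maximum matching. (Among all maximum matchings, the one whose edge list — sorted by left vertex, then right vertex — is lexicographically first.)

Lex-smallest maximum matching: {(0,1), (2,14), (3,22), (4,12), (8,6), (10,23), (11,5), (13,18), (15,16), (17,9)}

|M| = 10 (so the lex-smallest maximum matching has 10 edges)
process left vertices in ascending order; for each, take the smallest-labelled available neighbour that still permits 10 edges overall, or leave it unmatched if none does
lex-smallest matching: {0-1, 2-14, 3-22, 4-12, 8-6, 10-23, 11-5, 13-18, 15-16, 17-9}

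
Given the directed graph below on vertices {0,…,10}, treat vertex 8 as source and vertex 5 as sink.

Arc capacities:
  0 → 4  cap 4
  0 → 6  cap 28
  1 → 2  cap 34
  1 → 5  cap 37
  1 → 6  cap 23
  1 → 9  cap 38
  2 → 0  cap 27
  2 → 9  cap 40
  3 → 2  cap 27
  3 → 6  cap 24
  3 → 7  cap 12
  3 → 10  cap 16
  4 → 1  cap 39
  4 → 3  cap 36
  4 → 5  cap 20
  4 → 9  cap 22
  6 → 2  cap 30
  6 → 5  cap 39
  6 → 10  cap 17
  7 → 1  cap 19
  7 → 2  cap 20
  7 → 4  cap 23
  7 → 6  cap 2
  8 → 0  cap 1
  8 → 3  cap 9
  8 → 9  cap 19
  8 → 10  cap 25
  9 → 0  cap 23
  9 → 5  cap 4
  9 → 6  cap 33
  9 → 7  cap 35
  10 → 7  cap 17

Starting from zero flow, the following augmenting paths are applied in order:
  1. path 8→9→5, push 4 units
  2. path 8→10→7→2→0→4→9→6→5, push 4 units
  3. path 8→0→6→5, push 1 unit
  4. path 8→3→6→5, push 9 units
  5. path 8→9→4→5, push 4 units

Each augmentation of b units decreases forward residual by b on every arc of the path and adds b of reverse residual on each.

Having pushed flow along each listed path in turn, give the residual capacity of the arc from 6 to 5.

after path 1 (8→9→5, push 4): res(6,5)=39
after path 2 (8→10→7→2→0→4→9→6→5, push 4): res(6,5)=35
after path 3 (8→0→6→5, push 1): res(6,5)=34
after path 4 (8→3→6→5, push 9): res(6,5)=25
after path 5 (8→9→4→5, push 4): res(6,5)=25

Residual capacity of (6,5): 25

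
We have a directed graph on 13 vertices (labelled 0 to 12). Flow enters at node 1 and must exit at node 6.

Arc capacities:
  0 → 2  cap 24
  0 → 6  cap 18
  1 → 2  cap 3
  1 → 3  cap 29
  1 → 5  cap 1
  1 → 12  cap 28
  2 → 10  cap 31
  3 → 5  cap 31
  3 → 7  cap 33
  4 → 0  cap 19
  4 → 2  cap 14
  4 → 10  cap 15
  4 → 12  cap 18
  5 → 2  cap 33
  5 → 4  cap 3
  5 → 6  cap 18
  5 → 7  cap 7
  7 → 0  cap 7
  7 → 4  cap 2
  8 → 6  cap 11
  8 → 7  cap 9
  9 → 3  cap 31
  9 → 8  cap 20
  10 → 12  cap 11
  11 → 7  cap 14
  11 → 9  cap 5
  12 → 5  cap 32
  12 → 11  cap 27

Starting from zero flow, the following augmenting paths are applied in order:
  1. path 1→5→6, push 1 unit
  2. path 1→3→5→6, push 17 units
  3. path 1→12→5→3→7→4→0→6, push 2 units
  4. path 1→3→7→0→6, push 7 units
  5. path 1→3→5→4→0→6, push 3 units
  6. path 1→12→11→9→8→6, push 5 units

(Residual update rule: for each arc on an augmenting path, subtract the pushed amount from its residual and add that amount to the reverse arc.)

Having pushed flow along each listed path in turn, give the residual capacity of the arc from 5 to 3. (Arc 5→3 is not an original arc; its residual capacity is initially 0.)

after path 1 (1→5→6, push 1): res(5,3)=0
after path 2 (1→3→5→6, push 17): res(5,3)=17
after path 3 (1→12→5→3→7→4→0→6, push 2): res(5,3)=15
after path 4 (1→3→7→0→6, push 7): res(5,3)=15
after path 5 (1→3→5→4→0→6, push 3): res(5,3)=18
after path 6 (1→12→11→9→8→6, push 5): res(5,3)=18

Residual capacity of (5,3): 18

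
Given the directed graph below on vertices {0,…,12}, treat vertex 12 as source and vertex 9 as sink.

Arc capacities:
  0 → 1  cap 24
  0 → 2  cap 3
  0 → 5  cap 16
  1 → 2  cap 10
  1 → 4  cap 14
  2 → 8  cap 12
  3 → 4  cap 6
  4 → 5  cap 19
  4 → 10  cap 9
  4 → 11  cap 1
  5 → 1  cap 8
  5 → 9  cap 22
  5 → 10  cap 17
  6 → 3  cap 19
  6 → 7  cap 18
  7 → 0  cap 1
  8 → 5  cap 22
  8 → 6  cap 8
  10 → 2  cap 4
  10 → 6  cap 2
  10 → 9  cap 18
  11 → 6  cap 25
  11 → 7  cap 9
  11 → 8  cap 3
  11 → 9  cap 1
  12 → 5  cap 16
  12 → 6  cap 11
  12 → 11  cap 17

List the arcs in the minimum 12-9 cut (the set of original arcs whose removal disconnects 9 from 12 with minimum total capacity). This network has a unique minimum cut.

augment #1: 12→5→9 push 16
augment #2: 12→11→9 push 1
augment #3: 12→11→8→5→9 push 3
augment #4: 12→6→3→4→5→9 push 3
augment #5: 12→6→3→4→10→9 push 3
augment #6: 12→6→7→0→5→10→9 push 1
max flow = 27; residual-reachable set from 12 gives S-side
cut edges (S→T): {(3,4), (7,0), (11,8), (11,9), (12,5)} total cap 27

Min-cut arcs: {(3,4), (7,0), (11,8), (11,9), (12,5)} (total capacity 27)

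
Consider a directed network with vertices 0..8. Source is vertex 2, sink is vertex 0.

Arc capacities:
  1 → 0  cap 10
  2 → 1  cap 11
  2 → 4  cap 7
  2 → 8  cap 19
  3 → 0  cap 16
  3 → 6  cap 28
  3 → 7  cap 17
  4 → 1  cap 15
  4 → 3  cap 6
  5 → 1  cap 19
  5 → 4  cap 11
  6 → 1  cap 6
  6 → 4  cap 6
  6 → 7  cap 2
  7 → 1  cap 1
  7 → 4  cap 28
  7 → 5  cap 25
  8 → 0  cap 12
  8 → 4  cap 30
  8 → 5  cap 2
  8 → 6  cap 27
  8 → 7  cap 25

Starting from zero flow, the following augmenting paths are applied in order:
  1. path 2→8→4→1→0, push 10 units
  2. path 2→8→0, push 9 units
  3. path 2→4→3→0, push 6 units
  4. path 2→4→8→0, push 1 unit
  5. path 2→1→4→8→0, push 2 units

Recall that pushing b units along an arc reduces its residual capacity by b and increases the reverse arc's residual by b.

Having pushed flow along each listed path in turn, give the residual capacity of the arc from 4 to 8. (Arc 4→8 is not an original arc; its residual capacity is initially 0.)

after path 1 (2→8→4→1→0, push 10): res(4,8)=10
after path 2 (2→8→0, push 9): res(4,8)=10
after path 3 (2→4→3→0, push 6): res(4,8)=10
after path 4 (2→4→8→0, push 1): res(4,8)=9
after path 5 (2→1→4→8→0, push 2): res(4,8)=7

Residual capacity of (4,8): 7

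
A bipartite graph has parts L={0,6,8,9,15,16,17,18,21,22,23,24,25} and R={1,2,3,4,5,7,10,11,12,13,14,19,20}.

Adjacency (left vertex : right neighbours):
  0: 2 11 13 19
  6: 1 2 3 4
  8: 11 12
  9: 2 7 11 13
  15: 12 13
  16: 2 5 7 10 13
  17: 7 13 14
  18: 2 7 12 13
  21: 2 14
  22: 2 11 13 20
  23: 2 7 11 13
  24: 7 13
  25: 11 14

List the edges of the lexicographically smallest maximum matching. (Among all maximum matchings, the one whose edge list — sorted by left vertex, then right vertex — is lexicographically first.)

|M| = 10 (so the lex-smallest maximum matching has 10 edges)
process left vertices in ascending order; for each, take the smallest-labelled available neighbour that still permits 10 edges overall, or leave it unmatched if none does
lex-smallest matching: {0-19, 6-1, 8-11, 9-2, 15-12, 16-5, 17-7, 18-13, 21-14, 22-20}

Lex-smallest maximum matching: {(0,19), (6,1), (8,11), (9,2), (15,12), (16,5), (17,7), (18,13), (21,14), (22,20)}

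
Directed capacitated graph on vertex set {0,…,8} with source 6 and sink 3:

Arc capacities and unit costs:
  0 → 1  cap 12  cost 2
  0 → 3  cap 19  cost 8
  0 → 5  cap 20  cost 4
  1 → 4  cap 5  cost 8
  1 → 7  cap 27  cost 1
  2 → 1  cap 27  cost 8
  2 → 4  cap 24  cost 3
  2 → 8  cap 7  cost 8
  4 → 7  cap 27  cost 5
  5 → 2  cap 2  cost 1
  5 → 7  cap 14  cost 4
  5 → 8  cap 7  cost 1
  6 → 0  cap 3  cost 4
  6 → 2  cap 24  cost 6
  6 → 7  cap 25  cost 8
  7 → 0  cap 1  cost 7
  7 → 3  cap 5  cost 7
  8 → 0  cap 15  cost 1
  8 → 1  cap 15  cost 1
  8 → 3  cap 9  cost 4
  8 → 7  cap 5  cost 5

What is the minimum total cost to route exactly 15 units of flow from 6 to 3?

shortest-cost path #1: 6→0→3 push 3 @ unit cost 12 (adds 36)
shortest-cost path #2: 6→7→3 push 5 @ unit cost 15 (adds 75)
shortest-cost path #3: 6→2→8→3 push 7 @ unit cost 18 (adds 126)
total cost = 237

Minimum cost for 15 units: 237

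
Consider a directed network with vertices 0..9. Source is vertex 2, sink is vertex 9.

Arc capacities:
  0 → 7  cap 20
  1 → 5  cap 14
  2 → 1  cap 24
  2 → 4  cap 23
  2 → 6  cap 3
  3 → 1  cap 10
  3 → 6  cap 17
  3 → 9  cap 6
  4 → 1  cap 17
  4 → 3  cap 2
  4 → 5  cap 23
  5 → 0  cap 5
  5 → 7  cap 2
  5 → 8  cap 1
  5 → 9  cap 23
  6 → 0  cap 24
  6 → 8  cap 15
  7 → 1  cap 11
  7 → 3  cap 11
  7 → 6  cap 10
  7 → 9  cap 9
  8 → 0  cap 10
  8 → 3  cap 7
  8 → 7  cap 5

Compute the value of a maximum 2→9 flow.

Maximum flow value: 36

augment #1: 2→1→5→9 bottleneck 14, total now 14
augment #2: 2→4→3→9 bottleneck 2, total now 16
augment #3: 2→4→5→9 bottleneck 9, total now 25
augment #4: 2→4→5→7→9 bottleneck 2, total now 27
augment #5: 2→6→0→7→9 bottleneck 3, total now 30
augment #6: 2→4→5→0→7→9 bottleneck 4, total now 34
augment #7: 2→4→5→8→3→9 bottleneck 1, total now 35
augment #8: 2→4→5→0→7→3→9 bottleneck 1, total now 36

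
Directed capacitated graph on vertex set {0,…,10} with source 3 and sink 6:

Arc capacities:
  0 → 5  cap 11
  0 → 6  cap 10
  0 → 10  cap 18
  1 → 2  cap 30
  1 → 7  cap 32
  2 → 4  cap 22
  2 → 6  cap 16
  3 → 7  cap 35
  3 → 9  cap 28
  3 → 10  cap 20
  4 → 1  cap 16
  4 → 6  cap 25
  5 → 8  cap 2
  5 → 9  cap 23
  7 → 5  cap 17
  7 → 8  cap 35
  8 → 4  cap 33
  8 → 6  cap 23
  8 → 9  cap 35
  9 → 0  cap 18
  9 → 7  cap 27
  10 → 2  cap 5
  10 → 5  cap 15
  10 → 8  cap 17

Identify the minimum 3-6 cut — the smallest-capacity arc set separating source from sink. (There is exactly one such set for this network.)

Min-cut arcs: {(0,6), (5,8), (7,8), (10,2), (10,8)} (total capacity 69)

augment #1: 3→7→8→6 push 23
augment #2: 3→9→0→6 push 10
augment #3: 3→10→2→6 push 5
augment #4: 3→7→8→4→6 push 12
augment #5: 3→10→8→4→6 push 13
augment #6: 3→10→8→4→1→2→6 push 2
augment #7: 3→9→0→5→8→4→1→2→6 push 2
augment #8: 3→9→0→10→8→4→1→2→6 push 2
max flow = 69; residual-reachable set from 3 gives S-side
cut edges (S→T): {(0,6), (5,8), (7,8), (10,2), (10,8)} total cap 69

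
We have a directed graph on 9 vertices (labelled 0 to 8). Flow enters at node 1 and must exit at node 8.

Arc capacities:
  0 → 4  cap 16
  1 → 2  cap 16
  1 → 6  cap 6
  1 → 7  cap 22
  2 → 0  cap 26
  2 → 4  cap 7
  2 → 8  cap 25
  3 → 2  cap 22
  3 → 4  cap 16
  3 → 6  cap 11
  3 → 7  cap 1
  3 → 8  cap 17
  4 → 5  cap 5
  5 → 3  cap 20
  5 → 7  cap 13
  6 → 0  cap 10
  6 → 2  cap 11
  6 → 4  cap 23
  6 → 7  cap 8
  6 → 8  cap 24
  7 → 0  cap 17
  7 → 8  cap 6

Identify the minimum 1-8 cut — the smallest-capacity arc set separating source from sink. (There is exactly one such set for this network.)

Min-cut arcs: {(1,2), (1,6), (4,5), (7,8)} (total capacity 33)

augment #1: 1→2→8 push 16
augment #2: 1→6→8 push 6
augment #3: 1→7→8 push 6
augment #4: 1→7→0→4→5→3→8 push 5
max flow = 33; residual-reachable set from 1 gives S-side
cut edges (S→T): {(1,2), (1,6), (4,5), (7,8)} total cap 33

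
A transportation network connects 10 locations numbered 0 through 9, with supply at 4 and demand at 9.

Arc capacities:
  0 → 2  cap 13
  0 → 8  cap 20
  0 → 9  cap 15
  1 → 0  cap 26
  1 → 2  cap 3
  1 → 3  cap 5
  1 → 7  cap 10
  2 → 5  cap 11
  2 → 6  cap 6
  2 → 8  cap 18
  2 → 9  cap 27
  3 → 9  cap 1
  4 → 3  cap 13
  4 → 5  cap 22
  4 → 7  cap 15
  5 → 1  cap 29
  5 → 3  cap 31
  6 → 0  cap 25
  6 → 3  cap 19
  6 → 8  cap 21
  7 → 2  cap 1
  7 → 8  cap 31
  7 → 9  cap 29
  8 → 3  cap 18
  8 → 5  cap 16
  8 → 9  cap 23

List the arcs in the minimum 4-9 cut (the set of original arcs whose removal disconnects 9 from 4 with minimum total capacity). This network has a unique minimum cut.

augment #1: 4→3→9 push 1
augment #2: 4→7→9 push 15
augment #3: 4→5→1→0→9 push 15
augment #4: 4→5→1→2→9 push 3
augment #5: 4→5→1→7→9 push 4
max flow = 38; residual-reachable set from 4 gives S-side
cut edges (S→T): {(3,9), (4,5), (4,7)} total cap 38

Min-cut arcs: {(3,9), (4,5), (4,7)} (total capacity 38)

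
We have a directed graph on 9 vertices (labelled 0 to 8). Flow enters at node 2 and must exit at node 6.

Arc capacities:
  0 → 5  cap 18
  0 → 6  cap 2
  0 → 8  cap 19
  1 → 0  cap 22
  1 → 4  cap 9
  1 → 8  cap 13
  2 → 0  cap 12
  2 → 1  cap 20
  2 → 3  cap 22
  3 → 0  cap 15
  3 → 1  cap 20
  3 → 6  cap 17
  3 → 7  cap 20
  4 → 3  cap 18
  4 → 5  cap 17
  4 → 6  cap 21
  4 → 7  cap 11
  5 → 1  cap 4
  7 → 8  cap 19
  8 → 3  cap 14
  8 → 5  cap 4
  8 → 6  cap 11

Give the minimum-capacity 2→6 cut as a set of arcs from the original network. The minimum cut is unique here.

augment #1: 2→0→6 push 2
augment #2: 2→3→6 push 17
augment #3: 2→0→8→6 push 10
augment #4: 2→1→4→6 push 9
augment #5: 2→1→8→6 push 1
max flow = 39; residual-reachable set from 2 gives S-side
cut edges (S→T): {(0,6), (1,4), (3,6), (8,6)} total cap 39

Min-cut arcs: {(0,6), (1,4), (3,6), (8,6)} (total capacity 39)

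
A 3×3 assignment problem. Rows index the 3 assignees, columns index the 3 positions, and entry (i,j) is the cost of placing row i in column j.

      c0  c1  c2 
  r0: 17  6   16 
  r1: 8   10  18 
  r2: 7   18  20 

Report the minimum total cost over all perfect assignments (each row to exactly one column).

optimal assignment: row0→col1 (cost 6), row1→col2 (cost 18), row2→col0 (cost 7)
total = 6 + 18 + 7 = 31

Minimum assignment cost: 31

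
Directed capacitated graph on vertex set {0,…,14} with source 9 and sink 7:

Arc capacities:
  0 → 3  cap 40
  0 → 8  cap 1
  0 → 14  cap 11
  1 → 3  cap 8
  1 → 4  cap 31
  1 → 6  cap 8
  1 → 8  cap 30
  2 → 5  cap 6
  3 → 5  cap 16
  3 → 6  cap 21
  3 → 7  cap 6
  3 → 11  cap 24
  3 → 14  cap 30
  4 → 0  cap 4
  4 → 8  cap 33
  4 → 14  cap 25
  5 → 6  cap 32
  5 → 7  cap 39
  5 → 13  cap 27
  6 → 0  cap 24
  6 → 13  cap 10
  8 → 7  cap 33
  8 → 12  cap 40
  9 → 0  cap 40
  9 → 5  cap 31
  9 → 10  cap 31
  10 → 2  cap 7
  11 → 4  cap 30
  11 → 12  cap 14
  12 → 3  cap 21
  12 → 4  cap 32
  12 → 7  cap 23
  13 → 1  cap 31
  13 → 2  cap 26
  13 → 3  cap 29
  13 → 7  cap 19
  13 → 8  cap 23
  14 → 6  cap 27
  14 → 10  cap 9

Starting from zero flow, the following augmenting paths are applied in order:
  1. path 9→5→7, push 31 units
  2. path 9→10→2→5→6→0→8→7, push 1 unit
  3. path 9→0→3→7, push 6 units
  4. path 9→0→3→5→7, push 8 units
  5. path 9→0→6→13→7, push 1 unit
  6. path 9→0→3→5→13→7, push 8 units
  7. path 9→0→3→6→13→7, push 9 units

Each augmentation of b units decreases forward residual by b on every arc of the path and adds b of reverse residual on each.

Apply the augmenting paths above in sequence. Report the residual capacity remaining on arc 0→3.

Residual capacity of (0,3): 9

after path 1 (9→5→7, push 31): res(0,3)=40
after path 2 (9→10→2→5→6→0→8→7, push 1): res(0,3)=40
after path 3 (9→0→3→7, push 6): res(0,3)=34
after path 4 (9→0→3→5→7, push 8): res(0,3)=26
after path 5 (9→0→6→13→7, push 1): res(0,3)=26
after path 6 (9→0→3→5→13→7, push 8): res(0,3)=18
after path 7 (9→0→3→6→13→7, push 9): res(0,3)=9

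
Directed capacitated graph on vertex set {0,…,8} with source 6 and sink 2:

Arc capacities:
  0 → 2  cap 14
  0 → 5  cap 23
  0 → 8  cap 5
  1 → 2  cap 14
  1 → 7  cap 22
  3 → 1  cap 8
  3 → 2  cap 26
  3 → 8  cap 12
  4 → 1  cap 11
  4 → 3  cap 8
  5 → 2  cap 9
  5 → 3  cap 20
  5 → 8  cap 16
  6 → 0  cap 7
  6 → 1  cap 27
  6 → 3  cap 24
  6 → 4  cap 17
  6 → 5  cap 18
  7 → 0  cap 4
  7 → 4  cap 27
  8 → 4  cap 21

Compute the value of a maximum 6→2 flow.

Maximum flow value: 60

augment #1: 6→0→2 bottleneck 7, total now 7
augment #2: 6→1→2 bottleneck 14, total now 21
augment #3: 6→3→2 bottleneck 24, total now 45
augment #4: 6→5→2 bottleneck 9, total now 54
augment #5: 6→4→3→2 bottleneck 2, total now 56
augment #6: 6→1→7→0→2 bottleneck 4, total now 60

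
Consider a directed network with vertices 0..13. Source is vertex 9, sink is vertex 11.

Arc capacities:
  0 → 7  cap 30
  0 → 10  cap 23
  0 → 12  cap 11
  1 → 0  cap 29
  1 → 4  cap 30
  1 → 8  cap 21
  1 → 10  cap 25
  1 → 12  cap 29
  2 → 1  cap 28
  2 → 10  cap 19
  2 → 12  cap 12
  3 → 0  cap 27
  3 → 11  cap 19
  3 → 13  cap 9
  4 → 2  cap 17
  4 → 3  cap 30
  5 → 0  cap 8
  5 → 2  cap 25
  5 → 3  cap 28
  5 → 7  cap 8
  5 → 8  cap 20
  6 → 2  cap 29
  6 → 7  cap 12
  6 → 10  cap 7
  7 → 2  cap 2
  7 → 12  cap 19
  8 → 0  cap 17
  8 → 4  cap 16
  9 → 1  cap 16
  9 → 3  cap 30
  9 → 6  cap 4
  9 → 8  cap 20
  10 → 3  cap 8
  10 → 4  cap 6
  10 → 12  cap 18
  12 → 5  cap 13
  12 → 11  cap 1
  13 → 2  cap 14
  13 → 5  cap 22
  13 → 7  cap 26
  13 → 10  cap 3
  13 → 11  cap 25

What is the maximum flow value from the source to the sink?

augment #1: 9→3→11 bottleneck 19, total now 19
augment #2: 9→1→12→11 bottleneck 1, total now 20
augment #3: 9→3→13→11 bottleneck 9, total now 29

Maximum flow value: 29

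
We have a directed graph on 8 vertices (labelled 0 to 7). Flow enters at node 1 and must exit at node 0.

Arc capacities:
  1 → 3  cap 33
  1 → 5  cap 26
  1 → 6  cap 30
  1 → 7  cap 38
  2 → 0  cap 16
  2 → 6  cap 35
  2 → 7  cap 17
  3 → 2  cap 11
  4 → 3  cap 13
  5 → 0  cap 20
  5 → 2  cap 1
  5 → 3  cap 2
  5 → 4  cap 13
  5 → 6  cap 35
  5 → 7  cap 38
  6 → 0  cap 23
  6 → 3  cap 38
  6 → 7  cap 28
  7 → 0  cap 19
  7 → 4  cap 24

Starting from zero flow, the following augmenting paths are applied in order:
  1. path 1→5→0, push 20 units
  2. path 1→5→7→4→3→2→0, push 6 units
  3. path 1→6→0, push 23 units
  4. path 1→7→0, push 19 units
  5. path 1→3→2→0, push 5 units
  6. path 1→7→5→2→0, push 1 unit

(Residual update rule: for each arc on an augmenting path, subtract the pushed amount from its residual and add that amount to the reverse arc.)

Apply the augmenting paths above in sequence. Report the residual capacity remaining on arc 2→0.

Residual capacity of (2,0): 4

after path 1 (1→5→0, push 20): res(2,0)=16
after path 2 (1→5→7→4→3→2→0, push 6): res(2,0)=10
after path 3 (1→6→0, push 23): res(2,0)=10
after path 4 (1→7→0, push 19): res(2,0)=10
after path 5 (1→3→2→0, push 5): res(2,0)=5
after path 6 (1→7→5→2→0, push 1): res(2,0)=4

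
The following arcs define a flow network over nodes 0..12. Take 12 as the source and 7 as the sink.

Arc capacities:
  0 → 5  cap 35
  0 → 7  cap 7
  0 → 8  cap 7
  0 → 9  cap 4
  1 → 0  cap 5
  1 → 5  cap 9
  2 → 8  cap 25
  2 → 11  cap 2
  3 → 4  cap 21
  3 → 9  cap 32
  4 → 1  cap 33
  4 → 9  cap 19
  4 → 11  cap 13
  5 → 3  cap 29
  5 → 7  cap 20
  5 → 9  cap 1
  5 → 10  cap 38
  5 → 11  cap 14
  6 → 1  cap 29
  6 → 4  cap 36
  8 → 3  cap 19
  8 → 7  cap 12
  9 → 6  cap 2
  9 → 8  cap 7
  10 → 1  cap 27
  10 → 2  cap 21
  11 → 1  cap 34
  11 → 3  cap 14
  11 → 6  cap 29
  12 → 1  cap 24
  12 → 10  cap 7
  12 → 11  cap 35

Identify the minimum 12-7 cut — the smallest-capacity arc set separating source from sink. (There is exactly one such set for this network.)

Min-cut arcs: {(1,0), (1,5), (8,7)} (total capacity 26)

augment #1: 12→1→0→7 push 5
augment #2: 12→1→5→7 push 9
augment #3: 12→10→2→8→7 push 7
augment #4: 12→11→3→9→8→7 push 5
max flow = 26; residual-reachable set from 12 gives S-side
cut edges (S→T): {(1,0), (1,5), (8,7)} total cap 26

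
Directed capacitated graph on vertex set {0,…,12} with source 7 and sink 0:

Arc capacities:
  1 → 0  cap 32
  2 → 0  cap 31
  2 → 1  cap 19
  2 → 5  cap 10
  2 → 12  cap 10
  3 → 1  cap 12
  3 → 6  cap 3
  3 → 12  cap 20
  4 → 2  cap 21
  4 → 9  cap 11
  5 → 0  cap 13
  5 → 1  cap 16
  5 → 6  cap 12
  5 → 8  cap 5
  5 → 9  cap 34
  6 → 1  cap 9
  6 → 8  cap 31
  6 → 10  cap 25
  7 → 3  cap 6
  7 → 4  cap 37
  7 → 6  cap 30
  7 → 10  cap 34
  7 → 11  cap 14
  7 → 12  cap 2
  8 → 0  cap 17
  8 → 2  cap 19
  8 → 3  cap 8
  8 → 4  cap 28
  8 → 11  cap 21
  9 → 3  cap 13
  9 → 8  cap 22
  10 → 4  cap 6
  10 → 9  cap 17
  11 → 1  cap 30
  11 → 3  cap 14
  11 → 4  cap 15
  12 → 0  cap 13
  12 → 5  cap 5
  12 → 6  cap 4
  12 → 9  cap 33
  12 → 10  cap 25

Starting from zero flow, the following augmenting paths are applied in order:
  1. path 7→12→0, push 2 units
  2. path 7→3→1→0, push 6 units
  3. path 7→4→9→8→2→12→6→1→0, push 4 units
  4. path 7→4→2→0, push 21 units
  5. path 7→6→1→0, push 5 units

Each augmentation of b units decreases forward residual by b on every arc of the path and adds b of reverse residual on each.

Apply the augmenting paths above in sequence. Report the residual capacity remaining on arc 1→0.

Residual capacity of (1,0): 17

after path 1 (7→12→0, push 2): res(1,0)=32
after path 2 (7→3→1→0, push 6): res(1,0)=26
after path 3 (7→4→9→8→2→12→6→1→0, push 4): res(1,0)=22
after path 4 (7→4→2→0, push 21): res(1,0)=22
after path 5 (7→6→1→0, push 5): res(1,0)=17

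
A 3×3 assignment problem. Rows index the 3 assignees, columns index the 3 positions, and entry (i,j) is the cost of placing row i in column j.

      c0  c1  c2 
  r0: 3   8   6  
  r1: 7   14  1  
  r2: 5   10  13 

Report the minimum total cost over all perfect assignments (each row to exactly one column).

Minimum assignment cost: 14

one of 2 optimal assignments: row0→col0 (cost 3), row1→col2 (cost 1), row2→col1 (cost 10)
total = 3 + 1 + 10 = 14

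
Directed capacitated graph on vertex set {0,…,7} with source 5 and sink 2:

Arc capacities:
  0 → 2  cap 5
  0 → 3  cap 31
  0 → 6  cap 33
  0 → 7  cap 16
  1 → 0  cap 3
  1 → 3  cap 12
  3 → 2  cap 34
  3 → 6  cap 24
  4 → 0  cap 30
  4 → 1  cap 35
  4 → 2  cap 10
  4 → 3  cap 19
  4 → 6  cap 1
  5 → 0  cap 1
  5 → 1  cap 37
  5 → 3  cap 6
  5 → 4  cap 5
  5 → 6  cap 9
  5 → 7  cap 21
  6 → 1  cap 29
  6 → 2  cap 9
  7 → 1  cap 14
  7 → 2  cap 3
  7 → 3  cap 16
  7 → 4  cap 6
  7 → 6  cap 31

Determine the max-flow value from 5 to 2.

Maximum flow value: 57

augment #1: 5→0→2 bottleneck 1, total now 1
augment #2: 5→3→2 bottleneck 6, total now 7
augment #3: 5→4→2 bottleneck 5, total now 12
augment #4: 5→6→2 bottleneck 9, total now 21
augment #5: 5→7→2 bottleneck 3, total now 24
augment #6: 5→1→0→2 bottleneck 3, total now 27
augment #7: 5→1→3→2 bottleneck 12, total now 39
augment #8: 5→7→3→2 bottleneck 16, total now 55
augment #9: 5→7→4→2 bottleneck 2, total now 57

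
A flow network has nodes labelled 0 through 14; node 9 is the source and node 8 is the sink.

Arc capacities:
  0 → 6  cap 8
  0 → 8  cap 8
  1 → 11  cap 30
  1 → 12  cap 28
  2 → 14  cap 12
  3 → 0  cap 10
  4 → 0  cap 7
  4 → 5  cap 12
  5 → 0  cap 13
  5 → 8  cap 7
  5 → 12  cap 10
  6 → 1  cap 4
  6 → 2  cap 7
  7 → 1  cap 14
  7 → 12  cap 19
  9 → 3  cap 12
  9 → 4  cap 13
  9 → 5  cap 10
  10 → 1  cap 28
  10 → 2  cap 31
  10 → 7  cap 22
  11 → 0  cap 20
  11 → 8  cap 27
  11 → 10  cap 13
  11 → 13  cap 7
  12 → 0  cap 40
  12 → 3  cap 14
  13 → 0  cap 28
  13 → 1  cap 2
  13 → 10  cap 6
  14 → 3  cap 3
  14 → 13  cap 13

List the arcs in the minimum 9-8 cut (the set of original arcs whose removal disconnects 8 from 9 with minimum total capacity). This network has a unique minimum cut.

augment #1: 9→5→8 push 7
augment #2: 9→3→0→8 push 8
augment #3: 9→3→0→6→1→11→8 push 2
augment #4: 9→4→0→6→1→11→8 push 2
augment #5: 9→4→0→6→2→14→13→1→11→8 push 2
augment #6: 9→4→0→6→2→14→13→10→1→11→8 push 2
max flow = 23; residual-reachable set from 9 gives S-side
cut edges (S→T): {(0,6), (0,8), (5,8)} total cap 23

Min-cut arcs: {(0,6), (0,8), (5,8)} (total capacity 23)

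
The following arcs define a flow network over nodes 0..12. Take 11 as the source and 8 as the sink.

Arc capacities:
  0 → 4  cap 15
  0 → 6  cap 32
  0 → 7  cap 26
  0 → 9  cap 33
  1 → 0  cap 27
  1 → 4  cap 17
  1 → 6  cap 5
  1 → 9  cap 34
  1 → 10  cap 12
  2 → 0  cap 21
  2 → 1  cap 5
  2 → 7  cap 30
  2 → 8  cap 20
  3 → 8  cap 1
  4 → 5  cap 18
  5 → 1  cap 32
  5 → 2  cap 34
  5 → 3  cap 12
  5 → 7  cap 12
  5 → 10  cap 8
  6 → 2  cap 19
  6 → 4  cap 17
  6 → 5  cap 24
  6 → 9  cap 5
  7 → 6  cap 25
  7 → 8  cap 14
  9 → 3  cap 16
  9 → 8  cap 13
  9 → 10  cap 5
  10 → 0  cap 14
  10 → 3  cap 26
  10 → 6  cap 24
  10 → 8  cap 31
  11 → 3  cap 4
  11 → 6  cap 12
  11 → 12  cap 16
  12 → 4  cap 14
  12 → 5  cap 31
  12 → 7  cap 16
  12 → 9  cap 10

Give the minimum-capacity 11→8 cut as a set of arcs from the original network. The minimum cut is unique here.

Min-cut arcs: {(3,8), (11,6), (11,12)} (total capacity 29)

augment #1: 11→3→8 push 1
augment #2: 11→6→2→8 push 12
augment #3: 11→12→7→8 push 14
augment #4: 11→12→9→8 push 2
max flow = 29; residual-reachable set from 11 gives S-side
cut edges (S→T): {(3,8), (11,6), (11,12)} total cap 29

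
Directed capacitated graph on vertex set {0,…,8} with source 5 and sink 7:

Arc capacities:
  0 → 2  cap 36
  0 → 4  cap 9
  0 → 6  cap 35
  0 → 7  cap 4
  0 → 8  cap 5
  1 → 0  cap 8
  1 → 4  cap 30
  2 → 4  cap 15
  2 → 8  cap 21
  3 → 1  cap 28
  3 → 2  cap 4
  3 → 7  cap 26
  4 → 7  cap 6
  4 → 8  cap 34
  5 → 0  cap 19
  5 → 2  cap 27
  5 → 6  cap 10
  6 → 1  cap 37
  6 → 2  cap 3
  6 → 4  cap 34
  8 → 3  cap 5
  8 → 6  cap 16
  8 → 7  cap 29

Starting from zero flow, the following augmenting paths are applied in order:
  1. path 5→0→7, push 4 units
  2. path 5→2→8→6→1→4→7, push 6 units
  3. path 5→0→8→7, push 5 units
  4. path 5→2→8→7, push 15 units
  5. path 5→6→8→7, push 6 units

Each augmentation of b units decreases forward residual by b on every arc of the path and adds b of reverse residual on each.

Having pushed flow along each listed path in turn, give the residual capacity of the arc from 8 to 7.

Residual capacity of (8,7): 3

after path 1 (5→0→7, push 4): res(8,7)=29
after path 2 (5→2→8→6→1→4→7, push 6): res(8,7)=29
after path 3 (5→0→8→7, push 5): res(8,7)=24
after path 4 (5→2→8→7, push 15): res(8,7)=9
after path 5 (5→6→8→7, push 6): res(8,7)=3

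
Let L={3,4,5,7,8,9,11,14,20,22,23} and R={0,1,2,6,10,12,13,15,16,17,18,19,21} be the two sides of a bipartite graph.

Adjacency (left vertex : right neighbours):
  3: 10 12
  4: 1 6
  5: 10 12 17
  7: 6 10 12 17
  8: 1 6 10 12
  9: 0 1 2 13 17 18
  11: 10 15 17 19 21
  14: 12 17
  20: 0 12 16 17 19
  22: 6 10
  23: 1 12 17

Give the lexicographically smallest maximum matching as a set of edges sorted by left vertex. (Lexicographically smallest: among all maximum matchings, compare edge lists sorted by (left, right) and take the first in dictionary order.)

Lex-smallest maximum matching: {(3,10), (4,1), (5,12), (7,6), (9,0), (11,15), (14,17), (20,16)}

|M| = 8 (so the lex-smallest maximum matching has 8 edges)
process left vertices in ascending order; for each, take the smallest-labelled available neighbour that still permits 8 edges overall, or leave it unmatched if none does
lex-smallest matching: {3-10, 4-1, 5-12, 7-6, 9-0, 11-15, 14-17, 20-16}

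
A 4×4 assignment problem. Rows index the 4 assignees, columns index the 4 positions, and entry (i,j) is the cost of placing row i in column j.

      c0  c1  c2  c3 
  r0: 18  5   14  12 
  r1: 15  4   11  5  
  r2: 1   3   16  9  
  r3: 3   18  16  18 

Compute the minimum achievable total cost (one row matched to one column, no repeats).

optimal assignment: row0→col2 (cost 14), row1→col3 (cost 5), row2→col1 (cost 3), row3→col0 (cost 3)
total = 14 + 5 + 3 + 3 = 25

Minimum assignment cost: 25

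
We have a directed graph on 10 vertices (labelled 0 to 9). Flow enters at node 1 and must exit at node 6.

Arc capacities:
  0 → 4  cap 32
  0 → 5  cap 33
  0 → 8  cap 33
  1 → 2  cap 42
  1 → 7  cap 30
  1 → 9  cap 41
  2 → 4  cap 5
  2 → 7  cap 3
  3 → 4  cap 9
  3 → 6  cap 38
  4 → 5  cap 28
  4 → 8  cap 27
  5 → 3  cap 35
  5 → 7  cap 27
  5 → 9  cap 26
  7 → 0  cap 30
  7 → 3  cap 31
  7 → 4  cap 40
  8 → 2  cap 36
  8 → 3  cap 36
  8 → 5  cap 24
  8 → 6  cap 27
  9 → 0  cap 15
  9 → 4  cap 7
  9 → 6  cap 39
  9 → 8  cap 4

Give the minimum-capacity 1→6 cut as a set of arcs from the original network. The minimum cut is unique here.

augment #1: 1→9→6 push 39
augment #2: 1→7→3→6 push 30
augment #3: 1→9→8→6 push 2
augment #4: 1→2→4→8→6 push 5
augment #5: 1→2→7→3→6 push 1
augment #6: 1→2→7→0→8→6 push 2
max flow = 79; residual-reachable set from 1 gives S-side
cut edges (S→T): {(1,7), (1,9), (2,4), (2,7)} total cap 79

Min-cut arcs: {(1,7), (1,9), (2,4), (2,7)} (total capacity 79)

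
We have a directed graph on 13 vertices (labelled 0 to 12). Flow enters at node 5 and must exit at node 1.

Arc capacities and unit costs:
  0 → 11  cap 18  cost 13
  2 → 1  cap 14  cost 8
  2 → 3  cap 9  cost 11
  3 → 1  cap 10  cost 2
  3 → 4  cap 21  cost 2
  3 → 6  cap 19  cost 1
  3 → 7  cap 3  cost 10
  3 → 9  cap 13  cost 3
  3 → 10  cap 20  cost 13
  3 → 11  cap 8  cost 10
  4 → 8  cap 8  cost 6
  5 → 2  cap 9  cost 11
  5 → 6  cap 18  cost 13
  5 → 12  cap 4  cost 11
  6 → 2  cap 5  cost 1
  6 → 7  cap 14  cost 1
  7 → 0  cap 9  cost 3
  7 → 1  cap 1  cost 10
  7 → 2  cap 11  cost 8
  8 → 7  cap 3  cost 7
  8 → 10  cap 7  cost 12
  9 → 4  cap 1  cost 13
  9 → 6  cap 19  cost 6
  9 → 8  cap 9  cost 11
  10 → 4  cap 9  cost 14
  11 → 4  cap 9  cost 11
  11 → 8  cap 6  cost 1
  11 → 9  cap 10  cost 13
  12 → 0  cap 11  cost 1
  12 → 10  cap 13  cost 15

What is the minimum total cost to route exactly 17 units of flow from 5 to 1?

shortest-cost path #1: 5→2→1 push 9 @ unit cost 19 (adds 171)
shortest-cost path #2: 5→6→2→1 push 5 @ unit cost 22 (adds 110)
shortest-cost path #3: 5→6→7→1 push 1 @ unit cost 24 (adds 24)
shortest-cost path #4: 5→6→7→2→3→1 push 2 @ unit cost 35 (adds 70)
total cost = 375

Minimum cost for 17 units: 375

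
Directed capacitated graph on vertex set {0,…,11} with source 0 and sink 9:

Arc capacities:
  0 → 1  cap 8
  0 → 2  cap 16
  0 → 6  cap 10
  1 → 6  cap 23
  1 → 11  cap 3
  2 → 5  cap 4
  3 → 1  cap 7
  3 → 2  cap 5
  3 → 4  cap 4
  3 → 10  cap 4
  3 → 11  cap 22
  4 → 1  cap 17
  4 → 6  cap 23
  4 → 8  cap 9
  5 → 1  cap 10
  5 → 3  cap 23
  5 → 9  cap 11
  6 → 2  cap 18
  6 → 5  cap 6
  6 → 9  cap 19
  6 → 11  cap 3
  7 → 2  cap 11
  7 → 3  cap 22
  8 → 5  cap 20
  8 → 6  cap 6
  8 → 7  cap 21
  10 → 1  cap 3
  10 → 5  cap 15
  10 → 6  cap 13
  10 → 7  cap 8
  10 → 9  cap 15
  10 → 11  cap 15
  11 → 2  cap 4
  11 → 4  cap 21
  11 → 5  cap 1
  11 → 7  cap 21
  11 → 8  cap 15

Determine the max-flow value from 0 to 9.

Maximum flow value: 22

augment #1: 0→6→9 bottleneck 10, total now 10
augment #2: 0→1→6→9 bottleneck 8, total now 18
augment #3: 0→2→5→9 bottleneck 4, total now 22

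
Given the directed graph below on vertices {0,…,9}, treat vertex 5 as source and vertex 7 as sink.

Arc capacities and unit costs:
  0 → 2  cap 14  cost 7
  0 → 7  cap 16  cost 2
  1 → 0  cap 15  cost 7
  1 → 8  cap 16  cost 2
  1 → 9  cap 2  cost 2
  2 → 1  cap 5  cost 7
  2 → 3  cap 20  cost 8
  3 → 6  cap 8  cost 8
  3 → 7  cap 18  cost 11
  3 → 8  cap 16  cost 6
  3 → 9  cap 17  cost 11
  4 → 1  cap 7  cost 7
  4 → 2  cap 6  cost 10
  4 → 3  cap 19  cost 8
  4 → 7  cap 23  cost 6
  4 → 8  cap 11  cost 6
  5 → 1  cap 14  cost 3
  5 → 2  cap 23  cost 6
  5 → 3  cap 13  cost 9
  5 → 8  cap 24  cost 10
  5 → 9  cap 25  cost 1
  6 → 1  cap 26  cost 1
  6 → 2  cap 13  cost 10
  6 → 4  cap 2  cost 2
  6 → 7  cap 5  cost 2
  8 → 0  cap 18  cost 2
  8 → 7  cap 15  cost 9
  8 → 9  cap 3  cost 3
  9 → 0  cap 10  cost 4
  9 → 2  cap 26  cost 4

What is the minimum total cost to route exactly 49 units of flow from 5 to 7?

shortest-cost path #1: 5→9→0→7 push 10 @ unit cost 7 (adds 70)
shortest-cost path #2: 5→1→8→0→7 push 6 @ unit cost 9 (adds 54)
shortest-cost path #3: 5→1→8→7 push 8 @ unit cost 14 (adds 112)
shortest-cost path #4: 5→8→7 push 7 @ unit cost 19 (adds 133)
shortest-cost path #5: 5→3→6→7 push 5 @ unit cost 19 (adds 95)
shortest-cost path #6: 5→3→7 push 8 @ unit cost 20 (adds 160)
shortest-cost path #7: 5→9→2→3→7 push 5 @ unit cost 24 (adds 120)
total cost = 744

Minimum cost for 49 units: 744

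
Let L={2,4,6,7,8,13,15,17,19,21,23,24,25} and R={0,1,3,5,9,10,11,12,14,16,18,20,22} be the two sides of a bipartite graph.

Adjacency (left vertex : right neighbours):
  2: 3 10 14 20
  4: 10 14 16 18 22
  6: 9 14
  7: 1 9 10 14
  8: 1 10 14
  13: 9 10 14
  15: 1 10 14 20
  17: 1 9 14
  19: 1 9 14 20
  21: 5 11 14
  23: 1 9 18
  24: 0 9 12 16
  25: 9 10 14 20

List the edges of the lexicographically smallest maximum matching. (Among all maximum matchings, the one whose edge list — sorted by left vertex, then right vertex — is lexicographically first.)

|M| = 10 (so the lex-smallest maximum matching has 10 edges)
process left vertices in ascending order; for each, take the smallest-labelled available neighbour that still permits 10 edges overall, or leave it unmatched if none does
lex-smallest matching: {2-3, 4-16, 6-9, 7-1, 8-10, 13-14, 15-20, 21-5, 23-18, 24-0}

Lex-smallest maximum matching: {(2,3), (4,16), (6,9), (7,1), (8,10), (13,14), (15,20), (21,5), (23,18), (24,0)}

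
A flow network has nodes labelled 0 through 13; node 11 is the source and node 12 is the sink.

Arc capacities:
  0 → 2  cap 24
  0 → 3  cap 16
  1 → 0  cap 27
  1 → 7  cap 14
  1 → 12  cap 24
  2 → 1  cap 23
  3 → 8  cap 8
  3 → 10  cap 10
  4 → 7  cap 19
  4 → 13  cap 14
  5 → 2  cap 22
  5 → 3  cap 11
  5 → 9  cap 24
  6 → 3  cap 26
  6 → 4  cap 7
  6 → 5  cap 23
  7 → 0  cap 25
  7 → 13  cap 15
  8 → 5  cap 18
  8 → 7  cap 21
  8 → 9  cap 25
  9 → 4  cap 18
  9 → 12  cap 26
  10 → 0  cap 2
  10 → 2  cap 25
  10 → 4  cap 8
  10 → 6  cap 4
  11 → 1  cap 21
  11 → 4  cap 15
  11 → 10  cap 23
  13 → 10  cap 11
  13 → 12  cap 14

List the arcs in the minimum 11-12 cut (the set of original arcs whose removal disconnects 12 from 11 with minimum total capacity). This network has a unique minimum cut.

augment #1: 11→1→12 push 21
augment #2: 11→4→13→12 push 14
augment #3: 11→10→2→1→12 push 3
augment #4: 11→10→6→5→9→12 push 4
augment #5: 11→10→0→3→8→9→12 push 2
augment #6: 11→4→7→0→3→8→9→12 push 1
augment #7: 11→10→2→1→0→3→8→9→12 push 5
max flow = 50; residual-reachable set from 11 gives S-side
cut edges (S→T): {(1,12), (3,8), (10,6), (13,12)} total cap 50

Min-cut arcs: {(1,12), (3,8), (10,6), (13,12)} (total capacity 50)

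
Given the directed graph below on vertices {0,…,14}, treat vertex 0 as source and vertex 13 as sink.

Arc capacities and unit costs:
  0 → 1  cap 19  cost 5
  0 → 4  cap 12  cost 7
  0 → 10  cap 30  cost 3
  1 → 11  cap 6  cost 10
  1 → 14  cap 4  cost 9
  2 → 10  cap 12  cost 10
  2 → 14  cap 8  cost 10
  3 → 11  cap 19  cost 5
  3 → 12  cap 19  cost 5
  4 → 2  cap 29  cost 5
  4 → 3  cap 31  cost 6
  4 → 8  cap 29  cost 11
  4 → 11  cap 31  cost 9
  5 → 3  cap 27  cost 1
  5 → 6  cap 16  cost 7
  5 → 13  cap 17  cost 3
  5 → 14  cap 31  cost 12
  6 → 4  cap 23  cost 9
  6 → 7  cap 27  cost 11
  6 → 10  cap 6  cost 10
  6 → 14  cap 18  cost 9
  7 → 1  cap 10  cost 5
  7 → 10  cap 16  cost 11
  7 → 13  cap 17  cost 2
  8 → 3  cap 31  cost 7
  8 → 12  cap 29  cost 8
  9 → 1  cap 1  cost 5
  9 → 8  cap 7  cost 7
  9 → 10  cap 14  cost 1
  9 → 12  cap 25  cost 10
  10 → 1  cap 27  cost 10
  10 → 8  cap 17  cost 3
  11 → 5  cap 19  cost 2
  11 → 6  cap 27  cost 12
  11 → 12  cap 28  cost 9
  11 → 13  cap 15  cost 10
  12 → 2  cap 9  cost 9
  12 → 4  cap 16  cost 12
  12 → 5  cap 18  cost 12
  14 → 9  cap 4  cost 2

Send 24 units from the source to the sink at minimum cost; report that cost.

shortest-cost path #1: 0→1→11→5→13 push 6 @ unit cost 20 (adds 120)
shortest-cost path #2: 0→4→11→5→13 push 11 @ unit cost 21 (adds 231)
shortest-cost path #3: 0→4→11→13 push 1 @ unit cost 26 (adds 26)
shortest-cost path #4: 0→10→8→3→11→13 push 6 @ unit cost 28 (adds 168)
total cost = 545

Minimum cost for 24 units: 545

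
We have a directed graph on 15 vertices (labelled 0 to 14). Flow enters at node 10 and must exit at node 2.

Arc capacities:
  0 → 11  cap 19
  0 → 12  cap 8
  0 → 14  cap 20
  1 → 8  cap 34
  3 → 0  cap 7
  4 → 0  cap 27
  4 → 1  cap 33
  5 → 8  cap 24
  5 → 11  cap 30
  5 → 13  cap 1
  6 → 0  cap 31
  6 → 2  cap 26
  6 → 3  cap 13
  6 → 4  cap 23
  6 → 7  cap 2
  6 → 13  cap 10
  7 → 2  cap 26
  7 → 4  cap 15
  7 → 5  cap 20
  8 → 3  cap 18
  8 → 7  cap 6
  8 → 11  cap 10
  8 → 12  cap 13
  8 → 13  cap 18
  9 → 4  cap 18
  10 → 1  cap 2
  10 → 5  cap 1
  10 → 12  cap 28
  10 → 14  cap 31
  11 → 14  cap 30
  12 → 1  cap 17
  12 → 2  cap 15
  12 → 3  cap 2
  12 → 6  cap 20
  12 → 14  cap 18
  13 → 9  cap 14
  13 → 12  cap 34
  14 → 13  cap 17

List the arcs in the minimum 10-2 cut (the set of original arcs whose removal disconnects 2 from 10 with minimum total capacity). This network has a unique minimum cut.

augment #1: 10→12→2 push 15
augment #2: 10→12→6→2 push 13
augment #3: 10→1→8→7→2 push 2
augment #4: 10→5→8→7→2 push 1
augment #5: 10→14→13→12→6→2 push 7
augment #6: 10→14→13→12→1→8→7→2 push 3
max flow = 41; residual-reachable set from 10 gives S-side
cut edges (S→T): {(8,7), (12,2), (12,6)} total cap 41

Min-cut arcs: {(8,7), (12,2), (12,6)} (total capacity 41)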